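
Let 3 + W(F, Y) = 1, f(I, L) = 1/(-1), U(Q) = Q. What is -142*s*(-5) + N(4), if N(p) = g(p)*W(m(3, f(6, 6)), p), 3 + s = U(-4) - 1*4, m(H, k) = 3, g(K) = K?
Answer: -7818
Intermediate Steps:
f(I, L) = -1
W(F, Y) = -2 (W(F, Y) = -3 + 1 = -2)
s = -11 (s = -3 + (-4 - 1*4) = -3 + (-4 - 4) = -3 - 8 = -11)
N(p) = -2*p (N(p) = p*(-2) = -2*p)
-142*s*(-5) + N(4) = -(-1562)*(-5) - 2*4 = -142*55 - 8 = -7810 - 8 = -7818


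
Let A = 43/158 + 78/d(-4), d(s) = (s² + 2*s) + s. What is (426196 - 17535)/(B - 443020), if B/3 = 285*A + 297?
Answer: -32284219/33592681 ≈ -0.96105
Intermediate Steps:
d(s) = s² + 3*s
A = 1562/79 (A = 43/158 + 78/((-4*(3 - 4))) = 43*(1/158) + 78/((-4*(-1))) = 43/158 + 78/4 = 43/158 + 78*(¼) = 43/158 + 39/2 = 1562/79 ≈ 19.772)
B = 1405899/79 (B = 3*(285*(1562/79) + 297) = 3*(445170/79 + 297) = 3*(468633/79) = 1405899/79 ≈ 17796.)
(426196 - 17535)/(B - 443020) = (426196 - 17535)/(1405899/79 - 443020) = 408661/(-33592681/79) = 408661*(-79/33592681) = -32284219/33592681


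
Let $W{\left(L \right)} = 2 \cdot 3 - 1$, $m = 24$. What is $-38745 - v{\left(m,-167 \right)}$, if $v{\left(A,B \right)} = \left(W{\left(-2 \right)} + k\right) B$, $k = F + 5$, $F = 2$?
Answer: $-36741$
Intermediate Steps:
$k = 7$ ($k = 2 + 5 = 7$)
$W{\left(L \right)} = 5$ ($W{\left(L \right)} = 6 - 1 = 5$)
$v{\left(A,B \right)} = 12 B$ ($v{\left(A,B \right)} = \left(5 + 7\right) B = 12 B$)
$-38745 - v{\left(m,-167 \right)} = -38745 - 12 \left(-167\right) = -38745 - -2004 = -38745 + 2004 = -36741$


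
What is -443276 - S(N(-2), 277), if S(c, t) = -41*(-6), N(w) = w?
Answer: -443522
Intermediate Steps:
S(c, t) = 246
-443276 - S(N(-2), 277) = -443276 - 1*246 = -443276 - 246 = -443522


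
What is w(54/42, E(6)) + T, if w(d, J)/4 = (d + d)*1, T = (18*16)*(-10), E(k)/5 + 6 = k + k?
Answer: -20088/7 ≈ -2869.7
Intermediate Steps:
E(k) = -30 + 10*k (E(k) = -30 + 5*(k + k) = -30 + 5*(2*k) = -30 + 10*k)
T = -2880 (T = 288*(-10) = -2880)
w(d, J) = 8*d (w(d, J) = 4*((d + d)*1) = 4*((2*d)*1) = 4*(2*d) = 8*d)
w(54/42, E(6)) + T = 8*(54/42) - 2880 = 8*(54*(1/42)) - 2880 = 8*(9/7) - 2880 = 72/7 - 2880 = -20088/7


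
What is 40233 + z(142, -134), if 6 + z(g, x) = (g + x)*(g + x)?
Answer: 40291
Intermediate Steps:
z(g, x) = -6 + (g + x)² (z(g, x) = -6 + (g + x)*(g + x) = -6 + (g + x)²)
40233 + z(142, -134) = 40233 + (-6 + (142 - 134)²) = 40233 + (-6 + 8²) = 40233 + (-6 + 64) = 40233 + 58 = 40291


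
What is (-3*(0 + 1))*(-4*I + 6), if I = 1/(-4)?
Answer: -21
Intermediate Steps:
I = -¼ (I = 1*(-¼) = -¼ ≈ -0.25000)
(-3*(0 + 1))*(-4*I + 6) = (-3*(0 + 1))*(-4*(-¼) + 6) = (-3*1)*(1 + 6) = -3*7 = -21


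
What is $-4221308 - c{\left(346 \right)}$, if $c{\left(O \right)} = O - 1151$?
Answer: $-4220503$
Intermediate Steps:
$c{\left(O \right)} = -1151 + O$
$-4221308 - c{\left(346 \right)} = -4221308 - \left(-1151 + 346\right) = -4221308 - -805 = -4221308 + 805 = -4220503$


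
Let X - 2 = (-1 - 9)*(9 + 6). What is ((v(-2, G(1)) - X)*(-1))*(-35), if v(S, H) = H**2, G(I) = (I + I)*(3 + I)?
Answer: 7420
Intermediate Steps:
G(I) = 2*I*(3 + I) (G(I) = (2*I)*(3 + I) = 2*I*(3 + I))
X = -148 (X = 2 + (-1 - 9)*(9 + 6) = 2 - 10*15 = 2 - 150 = -148)
((v(-2, G(1)) - X)*(-1))*(-35) = (((2*1*(3 + 1))**2 - 1*(-148))*(-1))*(-35) = (((2*1*4)**2 + 148)*(-1))*(-35) = ((8**2 + 148)*(-1))*(-35) = ((64 + 148)*(-1))*(-35) = (212*(-1))*(-35) = -212*(-35) = 7420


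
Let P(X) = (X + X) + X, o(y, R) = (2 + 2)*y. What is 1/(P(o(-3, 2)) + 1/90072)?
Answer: -90072/3242591 ≈ -0.027778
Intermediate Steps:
o(y, R) = 4*y
P(X) = 3*X (P(X) = 2*X + X = 3*X)
1/(P(o(-3, 2)) + 1/90072) = 1/(3*(4*(-3)) + 1/90072) = 1/(3*(-12) + 1/90072) = 1/(-36 + 1/90072) = 1/(-3242591/90072) = -90072/3242591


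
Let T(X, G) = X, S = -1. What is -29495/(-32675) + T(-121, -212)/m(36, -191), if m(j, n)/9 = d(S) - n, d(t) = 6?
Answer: 9668192/11586555 ≈ 0.83443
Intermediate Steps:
m(j, n) = 54 - 9*n (m(j, n) = 9*(6 - n) = 54 - 9*n)
-29495/(-32675) + T(-121, -212)/m(36, -191) = -29495/(-32675) - 121/(54 - 9*(-191)) = -29495*(-1/32675) - 121/(54 + 1719) = 5899/6535 - 121/1773 = 9668192/11586555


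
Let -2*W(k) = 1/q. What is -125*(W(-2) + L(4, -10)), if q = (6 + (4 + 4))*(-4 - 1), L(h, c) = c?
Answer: 34975/28 ≈ 1249.1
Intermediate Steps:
q = -70 (q = (6 + 8)*(-5) = 14*(-5) = -70)
W(k) = 1/140 (W(k) = -½/(-70) = -½*(-1/70) = 1/140)
-125*(W(-2) + L(4, -10)) = -125*(1/140 - 10) = -125*(-1399/140) = 34975/28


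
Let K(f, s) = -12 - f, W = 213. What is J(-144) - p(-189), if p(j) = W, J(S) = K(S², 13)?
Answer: -20961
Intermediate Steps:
J(S) = -12 - S²
p(j) = 213
J(-144) - p(-189) = (-12 - 1*(-144)²) - 1*213 = (-12 - 1*20736) - 213 = (-12 - 20736) - 213 = -20748 - 213 = -20961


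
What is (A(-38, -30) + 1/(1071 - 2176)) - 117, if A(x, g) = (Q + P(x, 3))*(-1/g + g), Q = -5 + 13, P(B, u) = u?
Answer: -592237/1326 ≈ -446.63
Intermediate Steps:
Q = 8
A(x, g) = -11/g + 11*g (A(x, g) = (8 + 3)*(-1/g + g) = 11*(g - 1/g) = -11/g + 11*g)
(A(-38, -30) + 1/(1071 - 2176)) - 117 = ((-11/(-30) + 11*(-30)) + 1/(1071 - 2176)) - 117 = ((-11*(-1/30) - 330) + 1/(-1105)) - 117 = ((11/30 - 330) - 1/1105) - 117 = (-9889/30 - 1/1105) - 117 = -437095/1326 - 117 = -592237/1326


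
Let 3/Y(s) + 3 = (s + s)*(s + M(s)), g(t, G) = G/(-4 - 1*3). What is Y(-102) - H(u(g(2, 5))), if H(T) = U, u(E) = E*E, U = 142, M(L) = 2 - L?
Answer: -19455/137 ≈ -142.01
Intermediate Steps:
g(t, G) = -G/7 (g(t, G) = G/(-4 - 3) = G/(-7) = G*(-⅐) = -G/7)
u(E) = E²
H(T) = 142
Y(s) = 3/(-3 + 4*s) (Y(s) = 3/(-3 + (s + s)*(s + (2 - s))) = 3/(-3 + (2*s)*2) = 3/(-3 + 4*s))
Y(-102) - H(u(g(2, 5))) = 3/(-3 + 4*(-102)) - 1*142 = 3/(-3 - 408) - 142 = 3/(-411) - 142 = 3*(-1/411) - 142 = -1/137 - 142 = -19455/137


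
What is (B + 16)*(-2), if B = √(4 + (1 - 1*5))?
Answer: -32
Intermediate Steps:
B = 0 (B = √(4 + (1 - 5)) = √(4 - 4) = √0 = 0)
(B + 16)*(-2) = (0 + 16)*(-2) = 16*(-2) = -32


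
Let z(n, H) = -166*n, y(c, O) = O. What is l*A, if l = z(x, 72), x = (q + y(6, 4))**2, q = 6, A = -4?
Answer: 66400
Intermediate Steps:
x = 100 (x = (6 + 4)**2 = 10**2 = 100)
l = -16600 (l = -166*100 = -16600)
l*A = -16600*(-4) = 66400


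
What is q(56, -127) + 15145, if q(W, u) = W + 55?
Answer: 15256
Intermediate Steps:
q(W, u) = 55 + W
q(56, -127) + 15145 = (55 + 56) + 15145 = 111 + 15145 = 15256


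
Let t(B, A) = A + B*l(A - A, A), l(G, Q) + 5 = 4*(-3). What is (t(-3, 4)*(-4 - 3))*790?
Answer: -304150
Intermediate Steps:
l(G, Q) = -17 (l(G, Q) = -5 + 4*(-3) = -5 - 12 = -17)
t(B, A) = A - 17*B (t(B, A) = A + B*(-17) = A - 17*B)
(t(-3, 4)*(-4 - 3))*790 = ((4 - 17*(-3))*(-4 - 3))*790 = ((4 + 51)*(-7))*790 = (55*(-7))*790 = -385*790 = -304150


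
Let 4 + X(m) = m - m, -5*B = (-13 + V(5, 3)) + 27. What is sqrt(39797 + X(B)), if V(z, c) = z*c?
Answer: sqrt(39793) ≈ 199.48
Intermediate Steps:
V(z, c) = c*z
B = -29/5 (B = -((-13 + 3*5) + 27)/5 = -((-13 + 15) + 27)/5 = -(2 + 27)/5 = -1/5*29 = -29/5 ≈ -5.8000)
X(m) = -4 (X(m) = -4 + (m - m) = -4 + 0 = -4)
sqrt(39797 + X(B)) = sqrt(39797 - 4) = sqrt(39793)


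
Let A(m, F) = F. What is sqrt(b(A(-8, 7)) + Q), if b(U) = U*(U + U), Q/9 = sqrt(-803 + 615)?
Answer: sqrt(98 + 18*I*sqrt(47)) ≈ 11.304 + 5.4581*I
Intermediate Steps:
Q = 18*I*sqrt(47) (Q = 9*sqrt(-803 + 615) = 9*sqrt(-188) = 9*(2*I*sqrt(47)) = 18*I*sqrt(47) ≈ 123.4*I)
b(U) = 2*U**2 (b(U) = U*(2*U) = 2*U**2)
sqrt(b(A(-8, 7)) + Q) = sqrt(2*7**2 + 18*I*sqrt(47)) = sqrt(2*49 + 18*I*sqrt(47)) = sqrt(98 + 18*I*sqrt(47))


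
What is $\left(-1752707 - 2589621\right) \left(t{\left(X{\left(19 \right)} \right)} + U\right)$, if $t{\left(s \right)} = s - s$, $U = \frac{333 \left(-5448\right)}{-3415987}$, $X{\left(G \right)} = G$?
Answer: $- \frac{7877781980352}{3415987} \approx -2.3062 \cdot 10^{6}$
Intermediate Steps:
$U = \frac{1814184}{3415987}$ ($U = \left(-1814184\right) \left(- \frac{1}{3415987}\right) = \frac{1814184}{3415987} \approx 0.53109$)
$t{\left(s \right)} = 0$
$\left(-1752707 - 2589621\right) \left(t{\left(X{\left(19 \right)} \right)} + U\right) = \left(-1752707 - 2589621\right) \left(0 + \frac{1814184}{3415987}\right) = \left(-1752707 - 2589621\right) \frac{1814184}{3415987} = \left(-4342328\right) \frac{1814184}{3415987} = - \frac{7877781980352}{3415987}$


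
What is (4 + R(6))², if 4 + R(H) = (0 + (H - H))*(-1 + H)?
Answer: 0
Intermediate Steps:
R(H) = -4 (R(H) = -4 + (0 + (H - H))*(-1 + H) = -4 + (0 + 0)*(-1 + H) = -4 + 0*(-1 + H) = -4 + 0 = -4)
(4 + R(6))² = (4 - 4)² = 0² = 0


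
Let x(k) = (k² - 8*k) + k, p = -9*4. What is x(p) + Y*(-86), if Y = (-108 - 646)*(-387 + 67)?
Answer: -20748532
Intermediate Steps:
Y = 241280 (Y = -754*(-320) = 241280)
p = -36
x(k) = k² - 7*k
x(p) + Y*(-86) = -36*(-7 - 36) + 241280*(-86) = -36*(-43) - 20750080 = 1548 - 20750080 = -20748532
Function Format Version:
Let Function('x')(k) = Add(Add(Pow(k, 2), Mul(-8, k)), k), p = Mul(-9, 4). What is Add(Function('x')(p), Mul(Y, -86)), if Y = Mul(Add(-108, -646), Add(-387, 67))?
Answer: -20748532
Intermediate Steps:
Y = 241280 (Y = Mul(-754, -320) = 241280)
p = -36
Function('x')(k) = Add(Pow(k, 2), Mul(-7, k))
Add(Function('x')(p), Mul(Y, -86)) = Add(Mul(-36, Add(-7, -36)), Mul(241280, -86)) = Add(Mul(-36, -43), -20750080) = Add(1548, -20750080) = -20748532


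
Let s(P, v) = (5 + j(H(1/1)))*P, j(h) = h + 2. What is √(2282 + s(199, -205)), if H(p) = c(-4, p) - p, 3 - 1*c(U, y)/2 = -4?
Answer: √6262 ≈ 79.133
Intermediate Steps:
c(U, y) = 14 (c(U, y) = 6 - 2*(-4) = 6 + 8 = 14)
H(p) = 14 - p
j(h) = 2 + h
s(P, v) = 20*P (s(P, v) = (5 + (2 + (14 - 1/1)))*P = (5 + (2 + (14 - 1*1)))*P = (5 + (2 + (14 - 1)))*P = (5 + (2 + 13))*P = (5 + 15)*P = 20*P)
√(2282 + s(199, -205)) = √(2282 + 20*199) = √(2282 + 3980) = √6262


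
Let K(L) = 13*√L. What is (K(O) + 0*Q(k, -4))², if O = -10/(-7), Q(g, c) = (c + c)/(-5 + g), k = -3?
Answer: 1690/7 ≈ 241.43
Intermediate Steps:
Q(g, c) = 2*c/(-5 + g) (Q(g, c) = (2*c)/(-5 + g) = 2*c/(-5 + g))
O = 10/7 (O = -10*(-⅐) = 10/7 ≈ 1.4286)
(K(O) + 0*Q(k, -4))² = (13*√(10/7) + 0*(2*(-4)/(-5 - 3)))² = (13*(√70/7) + 0*(2*(-4)/(-8)))² = (13*√70/7 + 0*(2*(-4)*(-⅛)))² = (13*√70/7 + 0*1)² = (13*√70/7 + 0)² = (13*√70/7)² = 1690/7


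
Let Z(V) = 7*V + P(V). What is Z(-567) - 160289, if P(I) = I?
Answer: -164825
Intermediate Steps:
Z(V) = 8*V (Z(V) = 7*V + V = 8*V)
Z(-567) - 160289 = 8*(-567) - 160289 = -4536 - 160289 = -164825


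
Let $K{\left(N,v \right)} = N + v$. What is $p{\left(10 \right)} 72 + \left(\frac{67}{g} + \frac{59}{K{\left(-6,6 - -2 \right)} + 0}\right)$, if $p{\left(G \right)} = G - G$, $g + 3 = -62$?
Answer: $\frac{3701}{130} \approx 28.469$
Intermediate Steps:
$g = -65$ ($g = -3 - 62 = -65$)
$p{\left(G \right)} = 0$
$p{\left(10 \right)} 72 + \left(\frac{67}{g} + \frac{59}{K{\left(-6,6 - -2 \right)} + 0}\right) = 0 \cdot 72 + \left(\frac{67}{-65} + \frac{59}{\left(-6 + \left(6 - -2\right)\right) + 0}\right) = 0 + \left(67 \left(- \frac{1}{65}\right) + \frac{59}{\left(-6 + \left(6 + 2\right)\right) + 0}\right) = 0 - \left(\frac{67}{65} - \frac{59}{\left(-6 + 8\right) + 0}\right) = 0 - \left(\frac{67}{65} - \frac{59}{2 + 0}\right) = 0 - \left(\frac{67}{65} - \frac{59}{2}\right) = 0 + \left(- \frac{67}{65} + 59 \cdot \frac{1}{2}\right) = 0 + \left(- \frac{67}{65} + \frac{59}{2}\right) = 0 + \frac{3701}{130} = \frac{3701}{130}$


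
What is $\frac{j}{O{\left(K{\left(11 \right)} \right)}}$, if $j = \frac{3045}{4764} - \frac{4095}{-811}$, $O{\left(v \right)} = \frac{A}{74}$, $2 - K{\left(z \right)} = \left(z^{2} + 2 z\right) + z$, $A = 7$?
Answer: $\frac{38723275}{643934} \approx 60.135$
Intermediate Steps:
$K{\left(z \right)} = 2 - z^{2} - 3 z$ ($K{\left(z \right)} = 2 - \left(\left(z^{2} + 2 z\right) + z\right) = 2 - \left(z^{2} + 3 z\right) = 2 - z^{2} - 3 z$)
$O{\left(v \right)} = \frac{7}{74}$
$j = \frac{7326025}{1287868}$ ($j = 3045 \cdot \frac{1}{4764} - - \frac{4095}{811} = \frac{1015}{1588} + \frac{4095}{811} = \frac{7326025}{1287868} \approx 5.6885$)
$\frac{j}{O{\left(K{\left(11 \right)} \right)}} = \frac{7326025}{1287868 \cdot \frac{7}{74}} = \frac{7326025}{1287868} \cdot \frac{74}{7} = \frac{38723275}{643934}$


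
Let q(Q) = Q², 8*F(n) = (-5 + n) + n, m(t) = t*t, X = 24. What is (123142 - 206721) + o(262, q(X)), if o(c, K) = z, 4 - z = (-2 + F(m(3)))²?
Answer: -5348809/64 ≈ -83575.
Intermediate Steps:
m(t) = t²
F(n) = -5/8 + n/4 (F(n) = ((-5 + n) + n)/8 = (-5 + 2*n)/8 = -5/8 + n/4)
z = 247/64 (z = 4 - (-2 + (-5/8 + (¼)*3²))² = 4 - (-2 + (-5/8 + (¼)*9))² = 4 - (-2 + (-5/8 + 9/4))² = 4 - (-2 + 13/8)² = 4 - (-3/8)² = 4 - 1*9/64 = 4 - 9/64 = 247/64 ≈ 3.8594)
o(c, K) = 247/64
(123142 - 206721) + o(262, q(X)) = (123142 - 206721) + 247/64 = -83579 + 247/64 = -5348809/64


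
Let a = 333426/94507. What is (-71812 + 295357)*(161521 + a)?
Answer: 487494116428755/13501 ≈ 3.6108e+10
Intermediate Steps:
a = 333426/94507 (a = 333426*(1/94507) = 333426/94507 ≈ 3.5281)
(-71812 + 295357)*(161521 + a) = (-71812 + 295357)*(161521 + 333426/94507) = 223545*(15265198573/94507) = 487494116428755/13501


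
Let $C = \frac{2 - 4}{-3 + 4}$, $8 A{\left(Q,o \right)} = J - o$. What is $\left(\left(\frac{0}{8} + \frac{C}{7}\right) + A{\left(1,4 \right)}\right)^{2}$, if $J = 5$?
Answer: $\frac{81}{3136} \approx 0.025829$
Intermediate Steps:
$A{\left(Q,o \right)} = \frac{5}{8} - \frac{o}{8}$ ($A{\left(Q,o \right)} = \frac{5 - o}{8} = \frac{5}{8} - \frac{o}{8}$)
$C = -2$ ($C = - \frac{2}{1} = \left(-2\right) 1 = -2$)
$\left(\left(\frac{0}{8} + \frac{C}{7}\right) + A{\left(1,4 \right)}\right)^{2} = \left(\left(\frac{0}{8} - \frac{2}{7}\right) + \left(\frac{5}{8} - \frac{1}{2}\right)\right)^{2} = \left(\left(0 \cdot \frac{1}{8} - \frac{2}{7}\right) + \left(\frac{5}{8} - \frac{1}{2}\right)\right)^{2} = \left(\left(0 - \frac{2}{7}\right) + \frac{1}{8}\right)^{2} = \left(- \frac{2}{7} + \frac{1}{8}\right)^{2} = \left(- \frac{9}{56}\right)^{2} = \frac{81}{3136}$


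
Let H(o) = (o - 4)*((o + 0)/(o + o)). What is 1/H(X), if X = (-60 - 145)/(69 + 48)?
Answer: -234/673 ≈ -0.34770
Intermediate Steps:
X = -205/117 ≈ -1.7521
H(o) = -2 + o/2 (H(o) = (-4 + o)*(o/((2*o))) = (-4 + o)*(o*(1/(2*o))) = (-4 + o)*(1/2) = -2 + o/2)
1/H(X) = 1/(-2 + (1/2)*(-205/117)) = 1/(-2 - 205/234) = 1/(-673/234) = -234/673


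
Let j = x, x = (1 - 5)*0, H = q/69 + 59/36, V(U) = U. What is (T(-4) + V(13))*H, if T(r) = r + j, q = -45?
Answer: 817/92 ≈ 8.8804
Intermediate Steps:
H = 817/828 (H = -45/69 + 59/36 = -45*1/69 + 59*(1/36) = -15/23 + 59/36 = 817/828 ≈ 0.98672)
x = 0 (x = -4*0 = 0)
j = 0
T(r) = r (T(r) = r + 0 = r)
(T(-4) + V(13))*H = (-4 + 13)*(817/828) = 9*(817/828) = 817/92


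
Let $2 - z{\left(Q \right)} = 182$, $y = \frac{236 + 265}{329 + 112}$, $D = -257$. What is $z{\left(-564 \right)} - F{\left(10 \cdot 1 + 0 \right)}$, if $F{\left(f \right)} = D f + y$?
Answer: $\frac{351163}{147} \approx 2388.9$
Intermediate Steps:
$y = \frac{167}{147}$ ($y = \frac{501}{441} = 501 \cdot \frac{1}{441} = \frac{167}{147} \approx 1.1361$)
$z{\left(Q \right)} = -180$ ($z{\left(Q \right)} = 2 - 182 = -180$)
$F{\left(f \right)} = \frac{167}{147} - 257 f$ ($F{\left(f \right)} = - 257 f + \frac{167}{147} = \frac{167}{147} - 257 f$)
$z{\left(-564 \right)} - F{\left(10 \cdot 1 + 0 \right)} = -180 - \left(\frac{167}{147} - 257 \left(10 \cdot 1 + 0\right)\right) = -180 - \left(\frac{167}{147} - 257 \left(10 + 0\right)\right) = -180 - \left(\frac{167}{147} - 2570\right) = -180 - - \frac{377623}{147} = -180 + \frac{377623}{147} = \frac{351163}{147}$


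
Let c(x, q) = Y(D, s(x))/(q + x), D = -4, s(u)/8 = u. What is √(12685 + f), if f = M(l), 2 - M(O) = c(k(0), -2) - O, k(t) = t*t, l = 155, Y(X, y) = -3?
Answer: √51362/2 ≈ 113.32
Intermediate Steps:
s(u) = 8*u
k(t) = t²
c(x, q) = -3/(q + x)
M(O) = ½ + O (M(O) = 2 - (-3/(-2 + 0²) - O) = 2 - (-3/(-2 + 0) - O) = 2 - (-3/(-2) - O) = 2 - (-3*(-½) - O) = 2 - (3/2 - O) = 2 + (-3/2 + O) = ½ + O)
f = 311/2 (f = ½ + 155 = 311/2 ≈ 155.50)
√(12685 + f) = √(12685 + 311/2) = √(25681/2) = √51362/2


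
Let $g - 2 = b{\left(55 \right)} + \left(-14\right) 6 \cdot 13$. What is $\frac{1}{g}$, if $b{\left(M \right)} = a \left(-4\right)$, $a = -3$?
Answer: $- \frac{1}{1078} \approx -0.00092764$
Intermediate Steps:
$b{\left(M \right)} = 12$ ($b{\left(M \right)} = \left(-3\right) \left(-4\right) = 12$)
$g = -1078$ ($g = 2 + \left(12 + \left(-14\right) 6 \cdot 13\right) = 2 + \left(12 - 1092\right) = 2 - 1080 = -1078$)
$\frac{1}{g} = \frac{1}{-1078} = - \frac{1}{1078}$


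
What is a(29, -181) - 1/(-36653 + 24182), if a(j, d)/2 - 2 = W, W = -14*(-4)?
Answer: 1446637/12471 ≈ 116.00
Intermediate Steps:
W = 56
a(j, d) = 116 (a(j, d) = 4 + 2*56 = 4 + 112 = 116)
a(29, -181) - 1/(-36653 + 24182) = 116 - 1/(-36653 + 24182) = 116 - 1/(-12471) = 116 - 1*(-1/12471) = 116 + 1/12471 = 1446637/12471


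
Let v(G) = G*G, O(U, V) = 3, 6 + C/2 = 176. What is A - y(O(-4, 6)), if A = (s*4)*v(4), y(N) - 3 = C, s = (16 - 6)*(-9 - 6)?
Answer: -9943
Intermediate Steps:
C = 340 (C = -12 + 2*176 = -12 + 352 = 340)
s = -150 (s = 10*(-15) = -150)
v(G) = G**2
y(N) = 343 (y(N) = 3 + 340 = 343)
A = -9600 (A = -150*4*4**2 = -600*16 = -9600)
A - y(O(-4, 6)) = -9600 - 1*343 = -9600 - 343 = -9943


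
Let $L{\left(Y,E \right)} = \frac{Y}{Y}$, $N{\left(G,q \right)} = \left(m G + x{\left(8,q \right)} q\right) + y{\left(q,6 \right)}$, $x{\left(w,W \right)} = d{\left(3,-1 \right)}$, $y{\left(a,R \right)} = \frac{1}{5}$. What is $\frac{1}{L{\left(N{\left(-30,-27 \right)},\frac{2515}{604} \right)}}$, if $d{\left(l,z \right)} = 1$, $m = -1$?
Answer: $1$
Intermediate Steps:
$y{\left(a,R \right)} = \frac{1}{5}$
$x{\left(w,W \right)} = 1$
$N{\left(G,q \right)} = \frac{1}{5} + q - G$ ($N{\left(G,q \right)} = \left(- G + 1 q\right) + \frac{1}{5} = \left(- G + q\right) + \frac{1}{5} = \left(q - G\right) + \frac{1}{5} = \frac{1}{5} + q - G$)
$L{\left(Y,E \right)} = 1$
$\frac{1}{L{\left(N{\left(-30,-27 \right)},\frac{2515}{604} \right)}} = 1^{-1} = 1$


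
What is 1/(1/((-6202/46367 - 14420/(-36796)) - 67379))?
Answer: -28739056992670/426530033 ≈ -67379.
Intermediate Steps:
1/(1/((-6202/46367 - 14420/(-36796)) - 67379)) = 1/(1/((-6202*1/46367 - 14420*(-1/36796)) - 67379)) = 1/(1/((-6202/46367 + 3605/9199) - 67379)) = 1/(1/(110100837/426530033 - 67379)) = 1/(1/(-28739056992670/426530033)) = 1/(-426530033/28739056992670) = -28739056992670/426530033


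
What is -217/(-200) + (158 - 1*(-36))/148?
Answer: 17729/7400 ≈ 2.3958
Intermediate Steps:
-217/(-200) + (158 - 1*(-36))/148 = -217*(-1/200) + (158 + 36)*(1/148) = 217/200 + 194*(1/148) = 217/200 + 97/74 = 17729/7400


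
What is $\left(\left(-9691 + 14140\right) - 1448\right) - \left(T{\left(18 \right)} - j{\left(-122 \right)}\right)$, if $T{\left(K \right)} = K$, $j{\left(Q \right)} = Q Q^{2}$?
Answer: $-1812865$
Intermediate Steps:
$j{\left(Q \right)} = Q^{3}$
$\left(\left(-9691 + 14140\right) - 1448\right) - \left(T{\left(18 \right)} - j{\left(-122 \right)}\right) = \left(\left(-9691 + 14140\right) - 1448\right) - \left(18 - \left(-122\right)^{3}\right) = \left(4449 - 1448\right) - \left(18 - -1815848\right) = 3001 - \left(18 + 1815848\right) = 3001 - 1815866 = -1812865$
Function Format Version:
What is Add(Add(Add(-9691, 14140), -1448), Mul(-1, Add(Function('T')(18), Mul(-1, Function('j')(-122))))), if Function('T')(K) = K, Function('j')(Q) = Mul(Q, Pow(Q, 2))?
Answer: -1812865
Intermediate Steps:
Function('j')(Q) = Pow(Q, 3)
Add(Add(Add(-9691, 14140), -1448), Mul(-1, Add(Function('T')(18), Mul(-1, Function('j')(-122))))) = Add(Add(Add(-9691, 14140), -1448), Mul(-1, Add(18, Mul(-1, Pow(-122, 3))))) = Add(Add(4449, -1448), Mul(-1, Add(18, Mul(-1, -1815848)))) = Add(3001, Mul(-1, Add(18, 1815848))) = Add(3001, Mul(-1, 1815866)) = Add(3001, -1815866) = -1812865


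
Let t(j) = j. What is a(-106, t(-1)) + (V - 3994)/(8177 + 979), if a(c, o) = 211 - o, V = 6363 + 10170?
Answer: 1953611/9156 ≈ 213.37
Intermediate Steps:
V = 16533
a(-106, t(-1)) + (V - 3994)/(8177 + 979) = (211 - 1*(-1)) + (16533 - 3994)/(8177 + 979) = (211 + 1) + 12539/9156 = 212 + 12539*(1/9156) = 212 + 12539/9156 = 1953611/9156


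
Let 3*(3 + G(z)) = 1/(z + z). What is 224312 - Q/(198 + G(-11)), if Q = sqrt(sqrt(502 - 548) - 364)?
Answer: 224312 - 66*sqrt(-364 + I*sqrt(46))/12869 ≈ 2.2431e+5 - 0.097852*I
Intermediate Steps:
G(z) = -3 + 1/(6*z) (G(z) = -3 + 1/(3*(z + z)) = -3 + 1/(3*((2*z))) = -3 + (1/(2*z))/3 = -3 + 1/(6*z))
Q = sqrt(-364 + I*sqrt(46)) (Q = sqrt(sqrt(-46) - 364) = sqrt(I*sqrt(46) - 364) = sqrt(-364 + I*sqrt(46)) ≈ 0.1777 + 19.08*I)
224312 - Q/(198 + G(-11)) = 224312 - sqrt(-364 + I*sqrt(46))/(198 + (-3 + (1/6)/(-11))) = 224312 - sqrt(-364 + I*sqrt(46))/(198 + (-3 + (1/6)*(-1/11))) = 224312 - sqrt(-364 + I*sqrt(46))/(198 + (-3 - 1/66)) = 224312 - sqrt(-364 + I*sqrt(46))/(198 - 199/66) = 224312 - sqrt(-364 + I*sqrt(46))/12869/66 = 224312 - 66*sqrt(-364 + I*sqrt(46))/12869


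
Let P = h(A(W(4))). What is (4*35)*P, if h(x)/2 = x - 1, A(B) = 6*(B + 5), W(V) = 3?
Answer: 13160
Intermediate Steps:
A(B) = 30 + 6*B (A(B) = 6*(5 + B) = 30 + 6*B)
h(x) = -2 + 2*x (h(x) = 2*(x - 1) = 2*(-1 + x) = -2 + 2*x)
P = 94 (P = -2 + 2*(30 + 6*3) = -2 + 2*(30 + 18) = -2 + 2*48 = -2 + 96 = 94)
(4*35)*P = (4*35)*94 = 140*94 = 13160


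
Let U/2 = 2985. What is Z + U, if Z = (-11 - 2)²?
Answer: 6139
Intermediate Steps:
U = 5970 (U = 2*2985 = 5970)
Z = 169 (Z = (-13)² = 169)
Z + U = 169 + 5970 = 6139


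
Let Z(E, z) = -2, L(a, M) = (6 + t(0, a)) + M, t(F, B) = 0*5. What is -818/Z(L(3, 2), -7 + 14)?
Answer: 409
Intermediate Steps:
t(F, B) = 0
L(a, M) = 6 + M (L(a, M) = (6 + 0) + M = 6 + M)
-818/Z(L(3, 2), -7 + 14) = -818/(-2) = -818*(-½) = 409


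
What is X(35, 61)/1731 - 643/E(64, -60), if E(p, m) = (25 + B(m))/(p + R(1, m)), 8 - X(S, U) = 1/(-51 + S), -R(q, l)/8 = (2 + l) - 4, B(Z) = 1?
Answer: -1662128721/120016 ≈ -13849.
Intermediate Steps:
R(q, l) = 16 - 8*l (R(q, l) = -8*((2 + l) - 4) = -8*(-2 + l) = 16 - 8*l)
X(S, U) = 8 - 1/(-51 + S)
E(p, m) = 26/(16 + p - 8*m) (E(p, m) = (25 + 1)/(p + (16 - 8*m)) = 26/(16 + p - 8*m))
X(35, 61)/1731 - 643/E(64, -60) = ((-409 + 8*35)/(-51 + 35))/1731 - 643/(26/(16 + 64 - 8*(-60))) = ((-409 + 280)/(-16))*(1/1731) - 643/(26/(16 + 64 + 480)) = -1/16*(-129)*(1/1731) - 643/(26/560) = (129/16)*(1/1731) - 643/(26*(1/560)) = 43/9232 - 643/13/280 = 43/9232 - 643*280/13 = 43/9232 - 180040/13 = -1662128721/120016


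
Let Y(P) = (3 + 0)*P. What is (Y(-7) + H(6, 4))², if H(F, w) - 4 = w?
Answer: 169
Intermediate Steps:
Y(P) = 3*P
H(F, w) = 4 + w
(Y(-7) + H(6, 4))² = (3*(-7) + (4 + 4))² = (-21 + 8)² = (-13)² = 169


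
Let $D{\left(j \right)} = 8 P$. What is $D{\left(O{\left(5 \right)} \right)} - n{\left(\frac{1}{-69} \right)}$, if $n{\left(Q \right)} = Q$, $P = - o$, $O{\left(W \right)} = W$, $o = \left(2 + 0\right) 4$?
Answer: $- \frac{4415}{69} \approx -63.985$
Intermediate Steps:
$o = 8$ ($o = 2 \cdot 4 = 8$)
$P = -8$ ($P = \left(-1\right) 8 = -8$)
$D{\left(j \right)} = -64$ ($D{\left(j \right)} = 8 \left(-8\right) = -64$)
$D{\left(O{\left(5 \right)} \right)} - n{\left(\frac{1}{-69} \right)} = -64 - \frac{1}{-69} = -64 - - \frac{1}{69} = -64 + \frac{1}{69} = - \frac{4415}{69}$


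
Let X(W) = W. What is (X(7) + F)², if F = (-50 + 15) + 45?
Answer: 289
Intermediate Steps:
F = 10 (F = -35 + 45 = 10)
(X(7) + F)² = (7 + 10)² = 17² = 289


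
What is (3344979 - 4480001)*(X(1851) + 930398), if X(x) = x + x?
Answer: -1060224050200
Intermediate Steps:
X(x) = 2*x
(3344979 - 4480001)*(X(1851) + 930398) = (3344979 - 4480001)*(2*1851 + 930398) = -1135022*(3702 + 930398) = -1135022*934100 = -1060224050200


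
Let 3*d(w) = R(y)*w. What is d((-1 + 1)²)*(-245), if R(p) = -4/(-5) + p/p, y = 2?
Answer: 0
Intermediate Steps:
R(p) = 9/5 (R(p) = -4*(-⅕) + 1 = ⅘ + 1 = 9/5)
d(w) = 3*w/5 (d(w) = (9*w/5)/3 = 3*w/5)
d((-1 + 1)²)*(-245) = (3*(-1 + 1)²/5)*(-245) = ((⅗)*0²)*(-245) = ((⅗)*0)*(-245) = 0*(-245) = 0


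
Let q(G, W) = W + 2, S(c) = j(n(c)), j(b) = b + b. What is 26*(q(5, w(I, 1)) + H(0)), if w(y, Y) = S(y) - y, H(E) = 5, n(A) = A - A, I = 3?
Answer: 104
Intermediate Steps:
n(A) = 0
j(b) = 2*b
S(c) = 0 (S(c) = 2*0 = 0)
w(y, Y) = -y (w(y, Y) = 0 - y = -y)
q(G, W) = 2 + W
26*(q(5, w(I, 1)) + H(0)) = 26*((2 - 1*3) + 5) = 26*((2 - 3) + 5) = 26*(-1 + 5) = 26*4 = 104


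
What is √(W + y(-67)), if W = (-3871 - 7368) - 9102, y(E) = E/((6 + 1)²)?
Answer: 2*I*√249194/7 ≈ 142.63*I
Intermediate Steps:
y(E) = E/49 (y(E) = E/(7²) = E/49)
W = -20341 (W = -11239 - 9102 = -20341)
√(W + y(-67)) = √(-20341 + (1/49)*(-67)) = √(-20341 - 67/49) = √(-996776/49) = 2*I*√249194/7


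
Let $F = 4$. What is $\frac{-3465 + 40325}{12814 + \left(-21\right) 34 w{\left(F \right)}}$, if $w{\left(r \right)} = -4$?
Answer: $\frac{3686}{1567} \approx 2.3523$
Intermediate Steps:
$\frac{-3465 + 40325}{12814 + \left(-21\right) 34 w{\left(F \right)}} = \frac{-3465 + 40325}{12814 + \left(-21\right) 34 \left(-4\right)} = \frac{36860}{12814 - -2856} = \frac{36860}{12814 + 2856} = \frac{36860}{15670} = 36860 \cdot \frac{1}{15670} = \frac{3686}{1567}$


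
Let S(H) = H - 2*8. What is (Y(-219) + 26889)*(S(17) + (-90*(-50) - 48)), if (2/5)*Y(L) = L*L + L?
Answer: 651224532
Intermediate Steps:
Y(L) = 5*L/2 + 5*L**2/2 (Y(L) = 5*(L*L + L)/2 = 5*(L**2 + L)/2 = 5*(L + L**2)/2 = 5*L/2 + 5*L**2/2)
S(H) = -16 + H (S(H) = H - 16 = -16 + H)
(Y(-219) + 26889)*(S(17) + (-90*(-50) - 48)) = ((5/2)*(-219)*(1 - 219) + 26889)*((-16 + 17) + (-90*(-50) - 48)) = ((5/2)*(-219)*(-218) + 26889)*(1 + (4500 - 48)) = (119355 + 26889)*(1 + 4452) = 146244*4453 = 651224532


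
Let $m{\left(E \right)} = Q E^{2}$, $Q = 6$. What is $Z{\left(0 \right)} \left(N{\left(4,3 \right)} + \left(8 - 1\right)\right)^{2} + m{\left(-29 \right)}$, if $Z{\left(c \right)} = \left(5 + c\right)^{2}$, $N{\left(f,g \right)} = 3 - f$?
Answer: $5946$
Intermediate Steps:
$m{\left(E \right)} = 6 E^{2}$
$Z{\left(0 \right)} \left(N{\left(4,3 \right)} + \left(8 - 1\right)\right)^{2} + m{\left(-29 \right)} = \left(5 + 0\right)^{2} \left(\left(3 - 4\right) + \left(8 - 1\right)\right)^{2} + 6 \left(-29\right)^{2} = 5^{2} \left(\left(3 - 4\right) + 7\right)^{2} + 6 \cdot 841 = 25 \left(-1 + 7\right)^{2} + 5046 = 25 \cdot 6^{2} + 5046 = 25 \cdot 36 + 5046 = 900 + 5046 = 5946$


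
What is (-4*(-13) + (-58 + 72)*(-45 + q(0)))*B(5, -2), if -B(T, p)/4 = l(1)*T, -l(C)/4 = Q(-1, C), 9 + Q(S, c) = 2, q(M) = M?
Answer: 323680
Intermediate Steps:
Q(S, c) = -7 (Q(S, c) = -9 + 2 = -7)
l(C) = 28 (l(C) = -4*(-7) = 28)
B(T, p) = -112*T
(-4*(-13) + (-58 + 72)*(-45 + q(0)))*B(5, -2) = (-4*(-13) + (-58 + 72)*(-45 + 0))*(-112*5) = (52 + 14*(-45))*(-560) = (52 - 630)*(-560) = -578*(-560) = 323680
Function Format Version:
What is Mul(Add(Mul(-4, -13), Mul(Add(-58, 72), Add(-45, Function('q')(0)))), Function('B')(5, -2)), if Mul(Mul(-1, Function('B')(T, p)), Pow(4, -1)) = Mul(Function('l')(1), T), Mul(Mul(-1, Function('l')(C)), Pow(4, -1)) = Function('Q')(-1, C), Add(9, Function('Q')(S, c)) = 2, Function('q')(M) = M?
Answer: 323680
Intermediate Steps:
Function('Q')(S, c) = -7 (Function('Q')(S, c) = Add(-9, 2) = -7)
Function('l')(C) = 28 (Function('l')(C) = Mul(-4, -7) = 28)
Function('B')(T, p) = Mul(-112, T) (Function('B')(T, p) = Mul(-4, Mul(28, T)) = Mul(-112, T))
Mul(Add(Mul(-4, -13), Mul(Add(-58, 72), Add(-45, Function('q')(0)))), Function('B')(5, -2)) = Mul(Add(Mul(-4, -13), Mul(Add(-58, 72), Add(-45, 0))), Mul(-112, 5)) = Mul(Add(52, Mul(14, -45)), -560) = Mul(Add(52, -630), -560) = Mul(-578, -560) = 323680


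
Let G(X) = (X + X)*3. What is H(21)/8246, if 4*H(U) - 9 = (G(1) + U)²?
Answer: 369/16492 ≈ 0.022374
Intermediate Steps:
G(X) = 6*X (G(X) = (2*X)*3 = 6*X)
H(U) = 9/4 + (6 + U)²/4 (H(U) = 9/4 + (6*1 + U)²/4 = 9/4 + (6 + U)²/4)
H(21)/8246 = (9/4 + (6 + 21)²/4)/8246 = (9/4 + (¼)*27²)*(1/8246) = (9/4 + (¼)*729)*(1/8246) = (9/4 + 729/4)*(1/8246) = (369/2)*(1/8246) = 369/16492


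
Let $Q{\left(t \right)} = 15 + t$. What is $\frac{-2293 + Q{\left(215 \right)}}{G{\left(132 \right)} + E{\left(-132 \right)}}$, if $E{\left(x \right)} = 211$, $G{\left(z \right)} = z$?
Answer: $- \frac{2063}{343} \approx -6.0146$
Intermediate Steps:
$\frac{-2293 + Q{\left(215 \right)}}{G{\left(132 \right)} + E{\left(-132 \right)}} = \frac{-2293 + \left(15 + 215\right)}{132 + 211} = \frac{-2293 + 230}{343} = \left(-2063\right) \frac{1}{343} = - \frac{2063}{343}$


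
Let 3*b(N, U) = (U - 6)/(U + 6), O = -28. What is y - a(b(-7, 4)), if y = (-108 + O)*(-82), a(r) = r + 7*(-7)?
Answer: 168016/15 ≈ 11201.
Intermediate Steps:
b(N, U) = (-6 + U)/(3*(6 + U)) (b(N, U) = ((U - 6)/(U + 6))/3 = ((-6 + U)/(6 + U))/3 = (-6 + U)/(3*(6 + U)))
a(r) = -49 + r (a(r) = r - 49 = -49 + r)
y = 11152 (y = (-108 - 28)*(-82) = -136*(-82) = 11152)
y - a(b(-7, 4)) = 11152 - (-49 + (-6 + 4)/(3*(6 + 4))) = 11152 - (-49 + (1/3)*(-2)/10) = 11152 - (-49 + (1/3)*(1/10)*(-2)) = 11152 - (-49 - 1/15) = 11152 - 1*(-736/15) = 11152 + 736/15 = 168016/15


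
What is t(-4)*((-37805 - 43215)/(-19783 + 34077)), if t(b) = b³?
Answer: 2592640/7147 ≈ 362.76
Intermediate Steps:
t(-4)*((-37805 - 43215)/(-19783 + 34077)) = (-4)³*((-37805 - 43215)/(-19783 + 34077)) = -(-5185280)/14294 = -64*(-40510/7147) = 2592640/7147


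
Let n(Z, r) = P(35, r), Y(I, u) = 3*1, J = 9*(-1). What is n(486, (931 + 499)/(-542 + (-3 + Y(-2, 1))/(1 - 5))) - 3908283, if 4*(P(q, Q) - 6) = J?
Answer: -15633117/4 ≈ -3.9083e+6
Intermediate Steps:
J = -9
P(q, Q) = 15/4 (P(q, Q) = 6 + (¼)*(-9) = 6 - 9/4 = 15/4)
Y(I, u) = 3
n(Z, r) = 15/4
n(486, (931 + 499)/(-542 + (-3 + Y(-2, 1))/(1 - 5))) - 3908283 = 15/4 - 3908283 = -15633117/4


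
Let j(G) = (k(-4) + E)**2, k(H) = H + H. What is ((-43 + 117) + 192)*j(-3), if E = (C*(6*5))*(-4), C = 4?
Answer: 63346304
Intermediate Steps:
k(H) = 2*H
E = -480 (E = (4*(6*5))*(-4) = (4*30)*(-4) = 120*(-4) = -480)
j(G) = 238144 (j(G) = (2*(-4) - 480)**2 = (-8 - 480)**2 = (-488)**2 = 238144)
((-43 + 117) + 192)*j(-3) = ((-43 + 117) + 192)*238144 = (74 + 192)*238144 = 266*238144 = 63346304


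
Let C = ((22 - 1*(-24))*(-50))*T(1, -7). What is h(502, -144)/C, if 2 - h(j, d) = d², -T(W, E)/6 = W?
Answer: -10367/6900 ≈ -1.5025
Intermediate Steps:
T(W, E) = -6*W
h(j, d) = 2 - d²
C = 13800 (C = ((22 - 1*(-24))*(-50))*(-6*1) = ((22 + 24)*(-50))*(-6) = (46*(-50))*(-6) = -2300*(-6) = 13800)
h(502, -144)/C = (2 - 1*(-144)²)/13800 = (2 - 1*20736)*(1/13800) = (2 - 20736)*(1/13800) = -20734*1/13800 = -10367/6900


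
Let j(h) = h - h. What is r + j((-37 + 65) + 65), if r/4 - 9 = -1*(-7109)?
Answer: 28472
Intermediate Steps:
r = 28472 (r = 36 + 4*(-1*(-7109)) = 36 + 4*7109 = 36 + 28436 = 28472)
j(h) = 0
r + j((-37 + 65) + 65) = 28472 + 0 = 28472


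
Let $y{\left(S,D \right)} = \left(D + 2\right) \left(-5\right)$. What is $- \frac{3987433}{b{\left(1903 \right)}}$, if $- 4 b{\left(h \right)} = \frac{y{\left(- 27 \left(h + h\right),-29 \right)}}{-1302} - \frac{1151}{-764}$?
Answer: $\frac{2644274168816}{232577} \approx 1.1369 \cdot 10^{7}$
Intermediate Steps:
$y{\left(S,D \right)} = -10 - 5 D$ ($y{\left(S,D \right)} = \left(2 + D\right) \left(-5\right) = -10 - 5 D$)
$b{\left(h \right)} = - \frac{232577}{663152}$ ($b{\left(h \right)} = - \frac{\frac{-10 - -145}{-1302} - \frac{1151}{-764}}{4} = - \frac{\left(-10 + 145\right) \left(- \frac{1}{1302}\right) - - \frac{1151}{764}}{4} = - \frac{135 \left(- \frac{1}{1302}\right) + \frac{1151}{764}}{4} = - \frac{- \frac{45}{434} + \frac{1151}{764}}{4} = \left(- \frac{1}{4}\right) \frac{232577}{165788} = - \frac{232577}{663152}$)
$- \frac{3987433}{b{\left(1903 \right)}} = - \frac{3987433}{- \frac{232577}{663152}} = \left(-3987433\right) \left(- \frac{663152}{232577}\right) = \frac{2644274168816}{232577}$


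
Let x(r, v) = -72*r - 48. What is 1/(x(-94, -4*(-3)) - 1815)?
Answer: 1/4905 ≈ 0.00020387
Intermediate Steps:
x(r, v) = -48 - 72*r
1/(x(-94, -4*(-3)) - 1815) = 1/((-48 - 72*(-94)) - 1815) = 1/((-48 + 6768) - 1815) = 1/(6720 - 1815) = 1/4905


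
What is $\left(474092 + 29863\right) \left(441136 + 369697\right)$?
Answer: $408623344515$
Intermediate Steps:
$\left(474092 + 29863\right) \left(441136 + 369697\right) = 503955 \cdot 810833 = 408623344515$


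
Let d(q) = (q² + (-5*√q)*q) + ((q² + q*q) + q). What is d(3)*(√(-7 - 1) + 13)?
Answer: 15*(2 - √3)*(13 + 2*I*√2) ≈ 52.25 + 11.368*I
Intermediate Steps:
d(q) = q - 5*q^(3/2) + 3*q² (d(q) = (q² - 5*q^(3/2)) + ((q² + q²) + q) = (q² - 5*q^(3/2)) + (2*q² + q) = (q² - 5*q^(3/2)) + (q + 2*q²) = q - 5*q^(3/2) + 3*q²)
d(3)*(√(-7 - 1) + 13) = (3 - 15*√3 + 3*3²)*(√(-7 - 1) + 13) = (3 - 15*√3 + 3*9)*(√(-8) + 13) = (3 - 15*√3 + 27)*(2*I*√2 + 13) = (30 - 15*√3)*(13 + 2*I*√2) = (13 + 2*I*√2)*(30 - 15*√3)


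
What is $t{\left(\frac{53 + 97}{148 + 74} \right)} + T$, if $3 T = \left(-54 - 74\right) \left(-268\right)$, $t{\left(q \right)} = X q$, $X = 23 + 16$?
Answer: $\frac{1272173}{111} \approx 11461.0$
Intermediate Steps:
$X = 39$
$t{\left(q \right)} = 39 q$
$T = \frac{34304}{3}$ ($T = \frac{\left(-54 - 74\right) \left(-268\right)}{3} = \frac{\left(-128\right) \left(-268\right)}{3} = \frac{1}{3} \cdot 34304 = \frac{34304}{3} \approx 11435.0$)
$t{\left(\frac{53 + 97}{148 + 74} \right)} + T = 39 \frac{53 + 97}{148 + 74} + \frac{34304}{3} = 39 \cdot \frac{150}{222} + \frac{34304}{3} = 39 \cdot 150 \cdot \frac{1}{222} + \frac{34304}{3} = 39 \cdot \frac{25}{37} + \frac{34304}{3} = \frac{975}{37} + \frac{34304}{3} = \frac{1272173}{111}$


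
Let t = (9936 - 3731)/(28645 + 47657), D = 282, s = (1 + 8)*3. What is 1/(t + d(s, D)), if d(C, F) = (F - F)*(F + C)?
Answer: 76302/6205 ≈ 12.297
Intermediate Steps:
s = 27 (s = 9*3 = 27)
t = 6205/76302 ≈ 0.081322
d(C, F) = 0 (d(C, F) = 0*(C + F) = 0)
1/(t + d(s, D)) = 1/(6205/76302 + 0) = 1/(6205/76302) = 76302/6205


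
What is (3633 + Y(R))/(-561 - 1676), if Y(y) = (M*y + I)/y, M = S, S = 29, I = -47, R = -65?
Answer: -238077/145405 ≈ -1.6373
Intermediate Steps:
M = 29
Y(y) = (-47 + 29*y)/y (Y(y) = (29*y - 47)/y = (-47 + 29*y)/y)
(3633 + Y(R))/(-561 - 1676) = (3633 + (29 - 47/(-65)))/(-561 - 1676) = (3633 + (29 - 47*(-1/65)))/(-2237) = (3633 + (29 + 47/65))*(-1/2237) = (3633 + 1932/65)*(-1/2237) = (238077/65)*(-1/2237) = -238077/145405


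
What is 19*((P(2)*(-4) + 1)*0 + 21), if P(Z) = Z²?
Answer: 399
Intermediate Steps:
19*((P(2)*(-4) + 1)*0 + 21) = 19*((2²*(-4) + 1)*0 + 21) = 19*((4*(-4) + 1)*0 + 21) = 19*((-16 + 1)*0 + 21) = 19*(-15*0 + 21) = 19*(0 + 21) = 19*21 = 399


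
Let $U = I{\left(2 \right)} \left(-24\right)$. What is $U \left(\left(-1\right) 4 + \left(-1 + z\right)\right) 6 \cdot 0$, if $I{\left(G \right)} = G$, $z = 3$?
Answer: $0$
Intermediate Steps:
$U = -48$ ($U = 2 \left(-24\right) = -48$)
$U \left(\left(-1\right) 4 + \left(-1 + z\right)\right) 6 \cdot 0 = - 48 \left(\left(-1\right) 4 + \left(-1 + 3\right)\right) 6 \cdot 0 = - 48 \left(-4 + 2\right) 6 \cdot 0 = - 48 \left(-2\right) 6 \cdot 0 = - 48 \left(\left(-12\right) 0\right) = \left(-48\right) 0 = 0$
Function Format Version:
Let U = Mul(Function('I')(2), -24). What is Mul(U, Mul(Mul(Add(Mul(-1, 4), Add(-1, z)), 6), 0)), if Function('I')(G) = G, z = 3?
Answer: 0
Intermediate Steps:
U = -48 (U = Mul(2, -24) = -48)
Mul(U, Mul(Mul(Add(Mul(-1, 4), Add(-1, z)), 6), 0)) = Mul(-48, Mul(Mul(Add(Mul(-1, 4), Add(-1, 3)), 6), 0)) = Mul(-48, Mul(Mul(Add(-4, 2), 6), 0)) = Mul(-48, Mul(Mul(-2, 6), 0)) = Mul(-48, Mul(-12, 0)) = Mul(-48, 0) = 0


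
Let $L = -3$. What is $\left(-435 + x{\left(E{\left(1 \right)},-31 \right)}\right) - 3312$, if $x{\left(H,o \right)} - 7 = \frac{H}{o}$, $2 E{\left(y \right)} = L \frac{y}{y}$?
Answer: $- \frac{231877}{62} \approx -3740.0$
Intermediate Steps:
$E{\left(y \right)} = - \frac{3}{2}$ ($E{\left(y \right)} = \frac{\left(-3\right) \frac{y}{y}}{2} = \frac{\left(-3\right) 1}{2} = \frac{1}{2} \left(-3\right) = - \frac{3}{2}$)
$x{\left(H,o \right)} = 7 + \frac{H}{o}$
$\left(-435 + x{\left(E{\left(1 \right)},-31 \right)}\right) - 3312 = \left(-435 + \left(7 - \frac{3}{2 \left(-31\right)}\right)\right) - 3312 = \left(-435 + \left(7 - - \frac{3}{62}\right)\right) - 3312 = \left(-435 + \left(7 + \frac{3}{62}\right)\right) - 3312 = \left(-435 + \frac{437}{62}\right) - 3312 = - \frac{26533}{62} - 3312 = - \frac{231877}{62}$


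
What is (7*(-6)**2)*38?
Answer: 9576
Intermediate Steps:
(7*(-6)**2)*38 = (7*36)*38 = 252*38 = 9576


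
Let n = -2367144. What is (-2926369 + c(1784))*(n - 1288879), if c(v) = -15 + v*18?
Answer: 10581525000256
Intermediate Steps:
c(v) = -15 + 18*v
(-2926369 + c(1784))*(n - 1288879) = (-2926369 + (-15 + 18*1784))*(-2367144 - 1288879) = (-2926369 + (-15 + 32112))*(-3656023) = (-2926369 + 32097)*(-3656023) = -2894272*(-3656023) = 10581525000256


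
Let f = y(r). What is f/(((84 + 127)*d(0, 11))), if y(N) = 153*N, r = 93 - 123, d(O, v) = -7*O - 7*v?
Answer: 4590/16247 ≈ 0.28251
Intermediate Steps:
r = -30
f = -4590 (f = 153*(-30) = -4590)
f/(((84 + 127)*d(0, 11))) = -4590*1/((84 + 127)*(-7*0 - 7*11)) = -4590*1/(211*(0 - 77)) = -4590/(211*(-77)) = -4590/(-16247) = -4590*(-1/16247) = 4590/16247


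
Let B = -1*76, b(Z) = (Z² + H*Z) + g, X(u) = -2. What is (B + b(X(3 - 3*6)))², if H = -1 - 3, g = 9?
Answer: 3025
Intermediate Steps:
H = -4
b(Z) = 9 + Z² - 4*Z (b(Z) = (Z² - 4*Z) + 9 = 9 + Z² - 4*Z)
B = -76
(B + b(X(3 - 3*6)))² = (-76 + (9 + (-2)² - 4*(-2)))² = (-76 + (9 + 4 + 8))² = (-76 + 21)² = (-55)² = 3025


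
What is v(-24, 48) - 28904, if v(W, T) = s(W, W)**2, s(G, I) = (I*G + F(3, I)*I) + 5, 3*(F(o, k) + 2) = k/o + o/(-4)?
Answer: 459697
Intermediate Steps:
F(o, k) = -2 - o/12 + k/(3*o) (F(o, k) = -2 + (k/o + o/(-4))/3 = -2 + (k/o + o*(-1/4))/3 = -2 + (k/o - o/4)/3 = -2 + (-o/4 + k/o)/3 = -2 + (-o/12 + k/(3*o)) = -2 - o/12 + k/(3*o))
s(G, I) = 5 + G*I + I*(-9/4 + I/9) (s(G, I) = (I*G + (-2 - 1/12*3 + (1/3)*I/3)*I) + 5 = (G*I + (-2 - 1/4 + (1/3)*I*(1/3))*I) + 5 = (G*I + (-2 - 1/4 + I/9)*I) + 5 = (G*I + (-9/4 + I/9)*I) + 5 = (G*I + I*(-9/4 + I/9)) + 5 = 5 + G*I + I*(-9/4 + I/9))
v(W, T) = (5 + W**2 + W*(-81 + 4*W)/36)**2 (v(W, T) = (5 + W*W + W*(-81 + 4*W)/36)**2 = (5 + W**2 + W*(-81 + 4*W)/36)**2)
v(-24, 48) - 28904 = (180 - 81*(-24) + 40*(-24)**2)**2/1296 - 28904 = (180 + 1944 + 40*576)**2/1296 - 28904 = (180 + 1944 + 23040)**2/1296 - 28904 = (1/1296)*25164**2 - 28904 = (1/1296)*633226896 - 28904 = 488601 - 28904 = 459697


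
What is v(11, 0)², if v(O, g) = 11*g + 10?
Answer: 100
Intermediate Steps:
v(O, g) = 10 + 11*g
v(11, 0)² = (10 + 11*0)² = (10 + 0)² = 10² = 100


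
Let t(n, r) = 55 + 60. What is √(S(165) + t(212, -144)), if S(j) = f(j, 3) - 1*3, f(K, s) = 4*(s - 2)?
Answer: 2*√29 ≈ 10.770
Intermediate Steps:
t(n, r) = 115
f(K, s) = -8 + 4*s (f(K, s) = 4*(-2 + s) = -8 + 4*s)
S(j) = 1 (S(j) = (-8 + 4*3) - 1*3 = (-8 + 12) - 3 = 4 - 3 = 1)
√(S(165) + t(212, -144)) = √(1 + 115) = √116 = 2*√29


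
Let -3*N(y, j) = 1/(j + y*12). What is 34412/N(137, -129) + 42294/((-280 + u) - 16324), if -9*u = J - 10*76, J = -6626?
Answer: -3702830197941/23675 ≈ -1.5640e+8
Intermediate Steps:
u = 2462/3 (u = -(-6626 - 10*76)/9 = -(-6626 - 760)/9 = -1/9*(-7386) = 2462/3 ≈ 820.67)
N(y, j) = -1/(3*(j + 12*y)) (N(y, j) = -1/(3*(j + y*12)) = -1/(3*(j + 12*y)))
34412/N(137, -129) + 42294/((-280 + u) - 16324) = 34412/((-1/(3*(-129) + 36*137))) + 42294/((-280 + 2462/3) - 16324) = 34412/((-1/(-387 + 4932))) + 42294/(1622/3 - 16324) = 34412/((-1/4545)) + 42294/(-47350/3) = 34412/((-1*1/4545)) + 42294*(-3/47350) = 34412/(-1/4545) - 63441/23675 = 34412*(-4545) - 63441/23675 = -156402540 - 63441/23675 = -3702830197941/23675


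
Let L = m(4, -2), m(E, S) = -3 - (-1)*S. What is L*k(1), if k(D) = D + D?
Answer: -10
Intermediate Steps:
m(E, S) = -3 + S
L = -5 (L = -3 - 2 = -5)
k(D) = 2*D
L*k(1) = -10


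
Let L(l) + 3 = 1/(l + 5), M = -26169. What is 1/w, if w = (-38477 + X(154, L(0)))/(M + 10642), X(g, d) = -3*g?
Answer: 15527/38939 ≈ 0.39875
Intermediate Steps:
L(l) = -3 + 1/(5 + l) (L(l) = -3 + 1/(l + 5) = -3 + 1/(5 + l))
w = 38939/15527 (w = (-38477 - 3*154)/(-26169 + 10642) = (-38477 - 462)/(-15527) = -38939*(-1/15527) = 38939/15527 ≈ 2.5078)
1/w = 1/(38939/15527) = 15527/38939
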